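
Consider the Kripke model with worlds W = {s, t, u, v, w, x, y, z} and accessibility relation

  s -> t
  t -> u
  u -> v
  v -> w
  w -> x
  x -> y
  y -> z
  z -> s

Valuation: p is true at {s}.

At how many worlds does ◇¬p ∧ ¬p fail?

s: ◇¬p is T, ¬p is F. ✗
t: ◇¬p is T, ¬p is T. ✓
u: ◇¬p is T, ¬p is T. ✓
v: ◇¬p is T, ¬p is T. ✓
w: ◇¬p is T, ¬p is T. ✓
x: ◇¬p is T, ¬p is T. ✓
y: ◇¬p is T, ¬p is T. ✓
z: ◇¬p is F, ¬p is T. ✗
Satisfying worlds: {t, u, v, w, x, y}.
So ◇¬p ∧ ¬p fails at the other 2 worlds.

2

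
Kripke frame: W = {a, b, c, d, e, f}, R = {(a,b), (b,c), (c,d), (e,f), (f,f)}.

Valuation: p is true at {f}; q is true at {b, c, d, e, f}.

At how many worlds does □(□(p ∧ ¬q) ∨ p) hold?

a: successors {b}; □(p ∧ ¬q) ∨ p there: b:F. ✗
b: successors {c}; □(p ∧ ¬q) ∨ p there: c:F. ✗
c: successors {d}; □(p ∧ ¬q) ∨ p there: d:T. ✓
d: no successors, so □(□(p ∧ ¬q) ∨ p) holds vacuously. ✓
e: successors {f}; □(p ∧ ¬q) ∨ p there: f:T. ✓
f: successors {f}; □(p ∧ ¬q) ∨ p there: f:T. ✓
Satisfying worlds: {c, d, e, f}.

4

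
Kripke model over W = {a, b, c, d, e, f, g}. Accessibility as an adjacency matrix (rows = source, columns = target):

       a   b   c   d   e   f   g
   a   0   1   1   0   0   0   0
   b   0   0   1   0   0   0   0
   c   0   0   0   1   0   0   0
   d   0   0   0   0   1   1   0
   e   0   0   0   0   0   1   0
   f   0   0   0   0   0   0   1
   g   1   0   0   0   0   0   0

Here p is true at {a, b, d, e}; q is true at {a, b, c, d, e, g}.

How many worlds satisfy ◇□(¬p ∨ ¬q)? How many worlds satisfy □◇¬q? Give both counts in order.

For ◇□(¬p ∨ ¬q):
a: successors {b, c}; □(¬p ∨ ¬q) there: b:T, c:F. ✓
b: successors {c}; □(¬p ∨ ¬q) there: c:F. ✗
c: successors {d}; □(¬p ∨ ¬q) there: d:F. ✗
d: successors {e, f}; □(¬p ∨ ¬q) there: e:T, f:T. ✓
e: successors {f}; □(¬p ∨ ¬q) there: f:T. ✓
f: successors {g}; □(¬p ∨ ¬q) there: g:F. ✗
g: successors {a}; □(¬p ∨ ¬q) there: a:F. ✗
— 3 worlds.
For □◇¬q:
a: successors {b, c}; ◇¬q there: b:F, c:F. ✗
b: successors {c}; ◇¬q there: c:F. ✗
c: successors {d}; ◇¬q there: d:T. ✓
d: successors {e, f}; ◇¬q there: e:T, f:F. ✗
e: successors {f}; ◇¬q there: f:F. ✗
f: successors {g}; ◇¬q there: g:F. ✗
g: successors {a}; ◇¬q there: a:F. ✗
— 1 world.

3 and 1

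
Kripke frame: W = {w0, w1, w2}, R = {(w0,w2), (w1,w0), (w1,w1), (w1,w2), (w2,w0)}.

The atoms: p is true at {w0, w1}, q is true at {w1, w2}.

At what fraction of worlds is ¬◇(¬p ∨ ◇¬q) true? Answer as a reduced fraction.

1/3

w0: ◇(¬p ∨ ◇¬q) is T. ✗
w1: ◇(¬p ∨ ◇¬q) is T. ✗
w2: ◇(¬p ∨ ◇¬q) is F. ✓
That's 1 of 3 worlds, so 1/3.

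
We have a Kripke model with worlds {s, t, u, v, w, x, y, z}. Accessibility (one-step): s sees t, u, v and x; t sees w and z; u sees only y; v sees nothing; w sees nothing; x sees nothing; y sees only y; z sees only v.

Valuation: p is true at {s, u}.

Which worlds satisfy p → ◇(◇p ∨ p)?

{s, t, v, w, x, y, z}

s: p is T, ◇(◇p ∨ p) is T. ✓
t: p is F, ◇(◇p ∨ p) is F. ✓
u: p is T, ◇(◇p ∨ p) is F. ✗
v: p is F, ◇(◇p ∨ p) is F. ✓
w: p is F, ◇(◇p ∨ p) is F. ✓
x: p is F, ◇(◇p ∨ p) is F. ✓
y: p is F, ◇(◇p ∨ p) is F. ✓
z: p is F, ◇(◇p ∨ p) is F. ✓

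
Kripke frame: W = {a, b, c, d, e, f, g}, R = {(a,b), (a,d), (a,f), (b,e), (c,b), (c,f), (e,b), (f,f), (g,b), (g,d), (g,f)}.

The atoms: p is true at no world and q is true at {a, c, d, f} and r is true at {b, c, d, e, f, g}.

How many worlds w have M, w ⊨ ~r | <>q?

4

a: ~r is T, <>q is T. ✓
b: ~r is F, <>q is F. ✗
c: ~r is F, <>q is T. ✓
d: ~r is F, <>q is F. ✗
e: ~r is F, <>q is F. ✗
f: ~r is F, <>q is T. ✓
g: ~r is F, <>q is T. ✓
Satisfying worlds: {a, c, f, g}.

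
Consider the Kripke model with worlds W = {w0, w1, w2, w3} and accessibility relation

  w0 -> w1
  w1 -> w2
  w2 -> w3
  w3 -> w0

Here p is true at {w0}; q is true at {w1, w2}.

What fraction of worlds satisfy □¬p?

3/4

w0: successors {w1}; ¬p there: w1:T. ✓
w1: successors {w2}; ¬p there: w2:T. ✓
w2: successors {w3}; ¬p there: w3:T. ✓
w3: successors {w0}; ¬p there: w0:F. ✗
That's 3 of 4 worlds, so 3/4.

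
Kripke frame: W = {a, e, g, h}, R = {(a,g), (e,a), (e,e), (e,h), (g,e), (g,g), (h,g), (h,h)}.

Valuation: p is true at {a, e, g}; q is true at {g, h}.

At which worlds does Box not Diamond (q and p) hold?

∅

a: successors {g}; not Diamond (q and p) there: g:F. ✗
e: successors {a, e, h}; not Diamond (q and p) there: a:F, e:T, h:F. ✗
g: successors {e, g}; not Diamond (q and p) there: e:T, g:F. ✗
h: successors {g, h}; not Diamond (q and p) there: g:F, h:F. ✗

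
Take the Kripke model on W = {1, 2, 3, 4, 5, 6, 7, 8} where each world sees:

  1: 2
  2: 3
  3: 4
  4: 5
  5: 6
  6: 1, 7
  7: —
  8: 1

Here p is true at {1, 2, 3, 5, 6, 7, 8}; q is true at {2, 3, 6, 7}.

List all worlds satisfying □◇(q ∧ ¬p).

1: successors {2}; ◇(q ∧ ¬p) there: 2:F. ✗
2: successors {3}; ◇(q ∧ ¬p) there: 3:F. ✗
3: successors {4}; ◇(q ∧ ¬p) there: 4:F. ✗
4: successors {5}; ◇(q ∧ ¬p) there: 5:F. ✗
5: successors {6}; ◇(q ∧ ¬p) there: 6:F. ✗
6: successors {1, 7}; ◇(q ∧ ¬p) there: 1:F, 7:F. ✗
7: no successors, so □◇(q ∧ ¬p) holds vacuously. ✓
8: successors {1}; ◇(q ∧ ¬p) there: 1:F. ✗

{7}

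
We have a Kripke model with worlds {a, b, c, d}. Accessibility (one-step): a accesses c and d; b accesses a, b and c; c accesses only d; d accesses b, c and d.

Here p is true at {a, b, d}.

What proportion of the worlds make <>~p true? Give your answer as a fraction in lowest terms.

a: successors {c, d}; ~p there: c:T, d:F. ✓
b: successors {a, b, c}; ~p there: a:F, b:F, c:T. ✓
c: successors {d}; ~p there: d:F. ✗
d: successors {b, c, d}; ~p there: b:F, c:T, d:F. ✓
That's 3 of 4 worlds, so 3/4.

3/4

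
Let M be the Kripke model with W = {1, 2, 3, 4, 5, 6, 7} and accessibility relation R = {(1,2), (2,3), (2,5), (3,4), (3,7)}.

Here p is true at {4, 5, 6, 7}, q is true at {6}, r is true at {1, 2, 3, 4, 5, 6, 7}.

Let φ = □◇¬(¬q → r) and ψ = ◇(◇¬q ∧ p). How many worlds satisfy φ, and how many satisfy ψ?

4 and 0

For □◇¬(¬q → r):
1: successors {2}; ◇¬(¬q → r) there: 2:F. ✗
2: successors {3, 5}; ◇¬(¬q → r) there: 3:F, 5:F. ✗
3: successors {4, 7}; ◇¬(¬q → r) there: 4:F, 7:F. ✗
4: no successors, so □◇¬(¬q → r) holds vacuously. ✓
5: no successors, so □◇¬(¬q → r) holds vacuously. ✓
6: no successors, so □◇¬(¬q → r) holds vacuously. ✓
7: no successors, so □◇¬(¬q → r) holds vacuously. ✓
— 4 worlds.
For ◇(◇¬q ∧ p):
1: successors {2}; ◇¬q ∧ p there: 2:F. ✗
2: successors {3, 5}; ◇¬q ∧ p there: 3:F, 5:F. ✗
3: successors {4, 7}; ◇¬q ∧ p there: 4:F, 7:F. ✗
4: no successors, so ◇(◇¬q ∧ p) fails. ✗
5: no successors, so ◇(◇¬q ∧ p) fails. ✗
6: no successors, so ◇(◇¬q ∧ p) fails. ✗
7: no successors, so ◇(◇¬q ∧ p) fails. ✗
— 0 worlds.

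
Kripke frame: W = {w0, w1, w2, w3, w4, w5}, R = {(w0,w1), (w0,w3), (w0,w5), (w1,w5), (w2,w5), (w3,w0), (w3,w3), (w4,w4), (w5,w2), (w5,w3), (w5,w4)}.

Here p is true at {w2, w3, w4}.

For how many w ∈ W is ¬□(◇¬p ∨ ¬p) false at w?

w0: □(◇¬p ∨ ¬p) is T. ✗
w1: □(◇¬p ∨ ¬p) is T. ✗
w2: □(◇¬p ∨ ¬p) is T. ✗
w3: □(◇¬p ∨ ¬p) is T. ✗
w4: □(◇¬p ∨ ¬p) is F. ✓
w5: □(◇¬p ∨ ¬p) is F. ✓
Satisfying worlds: {w4, w5}.
So ¬□(◇¬p ∨ ¬p) fails at the other 4 worlds.

4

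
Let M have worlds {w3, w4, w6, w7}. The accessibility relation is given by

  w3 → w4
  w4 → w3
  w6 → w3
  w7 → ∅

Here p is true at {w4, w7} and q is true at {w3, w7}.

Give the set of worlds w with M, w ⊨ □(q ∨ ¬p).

w3: successors {w4}; q ∨ ¬p there: w4:F. ✗
w4: successors {w3}; q ∨ ¬p there: w3:T. ✓
w6: successors {w3}; q ∨ ¬p there: w3:T. ✓
w7: no successors, so □(q ∨ ¬p) holds vacuously. ✓

{w4, w6, w7}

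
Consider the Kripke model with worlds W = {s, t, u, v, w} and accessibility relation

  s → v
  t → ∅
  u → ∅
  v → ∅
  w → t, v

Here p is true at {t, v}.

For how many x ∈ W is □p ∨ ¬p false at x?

0

s: □p is T, ¬p is T. ✓
t: □p is T, ¬p is F. ✓
u: □p is T, ¬p is T. ✓
v: □p is T, ¬p is F. ✓
w: □p is T, ¬p is T. ✓
Satisfying worlds: {s, t, u, v, w}.
So □p ∨ ¬p fails at the other 0 worlds.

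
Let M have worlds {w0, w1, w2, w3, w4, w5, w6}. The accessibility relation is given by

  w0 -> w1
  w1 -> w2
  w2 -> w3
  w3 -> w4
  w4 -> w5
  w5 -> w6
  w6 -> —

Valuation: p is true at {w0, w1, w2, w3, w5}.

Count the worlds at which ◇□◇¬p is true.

w0: successors {w1}; □◇¬p there: w1:F. ✗
w1: successors {w2}; □◇¬p there: w2:T. ✓
w2: successors {w3}; □◇¬p there: w3:F. ✗
w3: successors {w4}; □◇¬p there: w4:T. ✓
w4: successors {w5}; □◇¬p there: w5:F. ✗
w5: successors {w6}; □◇¬p there: w6:T. ✓
w6: no successors, so ◇□◇¬p fails. ✗
Satisfying worlds: {w1, w3, w5}.

3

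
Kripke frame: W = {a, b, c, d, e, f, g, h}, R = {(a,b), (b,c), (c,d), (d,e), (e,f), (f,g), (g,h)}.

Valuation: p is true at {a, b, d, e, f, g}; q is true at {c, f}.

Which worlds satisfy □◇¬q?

{b, c, e, f, h}

a: successors {b}; ◇¬q there: b:F. ✗
b: successors {c}; ◇¬q there: c:T. ✓
c: successors {d}; ◇¬q there: d:T. ✓
d: successors {e}; ◇¬q there: e:F. ✗
e: successors {f}; ◇¬q there: f:T. ✓
f: successors {g}; ◇¬q there: g:T. ✓
g: successors {h}; ◇¬q there: h:F. ✗
h: no successors, so □◇¬q holds vacuously. ✓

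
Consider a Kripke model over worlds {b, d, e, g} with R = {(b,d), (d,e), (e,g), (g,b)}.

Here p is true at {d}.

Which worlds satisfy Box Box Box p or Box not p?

b: Box Box Box p is F, Box not p is F. ✗
d: Box Box Box p is F, Box not p is T. ✓
e: Box Box Box p is T, Box not p is T. ✓
g: Box Box Box p is F, Box not p is T. ✓

{d, e, g}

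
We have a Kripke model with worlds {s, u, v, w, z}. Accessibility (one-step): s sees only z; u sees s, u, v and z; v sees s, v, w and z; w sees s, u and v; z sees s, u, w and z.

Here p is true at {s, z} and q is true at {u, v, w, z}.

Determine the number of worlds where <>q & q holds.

s: <>q is T, q is F. ✗
u: <>q is T, q is T. ✓
v: <>q is T, q is T. ✓
w: <>q is T, q is T. ✓
z: <>q is T, q is T. ✓
Satisfying worlds: {u, v, w, z}.

4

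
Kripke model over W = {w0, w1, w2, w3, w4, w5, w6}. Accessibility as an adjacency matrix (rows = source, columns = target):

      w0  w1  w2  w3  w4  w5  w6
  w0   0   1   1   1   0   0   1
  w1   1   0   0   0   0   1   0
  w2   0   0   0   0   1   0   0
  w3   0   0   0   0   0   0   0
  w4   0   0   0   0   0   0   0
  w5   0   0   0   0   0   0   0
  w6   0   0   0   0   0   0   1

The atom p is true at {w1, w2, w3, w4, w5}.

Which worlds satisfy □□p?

{w2, w3, w4, w5}

w0: successors {w1, w2, w3, w6}; □p there: w1:F, w2:T, w3:T, w6:F. ✗
w1: successors {w0, w5}; □p there: w0:F, w5:T. ✗
w2: successors {w4}; □p there: w4:T. ✓
w3: no successors, so □□p holds vacuously. ✓
w4: no successors, so □□p holds vacuously. ✓
w5: no successors, so □□p holds vacuously. ✓
w6: successors {w6}; □p there: w6:F. ✗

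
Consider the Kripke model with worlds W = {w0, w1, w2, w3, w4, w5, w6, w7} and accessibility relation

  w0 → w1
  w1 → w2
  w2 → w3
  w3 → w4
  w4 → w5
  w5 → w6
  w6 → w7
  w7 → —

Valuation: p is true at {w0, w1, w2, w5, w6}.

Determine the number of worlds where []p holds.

5

w0: successors {w1}; p there: w1:T. ✓
w1: successors {w2}; p there: w2:T. ✓
w2: successors {w3}; p there: w3:F. ✗
w3: successors {w4}; p there: w4:F. ✗
w4: successors {w5}; p there: w5:T. ✓
w5: successors {w6}; p there: w6:T. ✓
w6: successors {w7}; p there: w7:F. ✗
w7: no successors, so []p holds vacuously. ✓
Satisfying worlds: {w0, w1, w4, w5, w7}.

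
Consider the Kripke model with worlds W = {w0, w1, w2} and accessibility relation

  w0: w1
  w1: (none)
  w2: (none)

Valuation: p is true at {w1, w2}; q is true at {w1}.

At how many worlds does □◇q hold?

w0: successors {w1}; ◇q there: w1:F. ✗
w1: no successors, so □◇q holds vacuously. ✓
w2: no successors, so □◇q holds vacuously. ✓
Satisfying worlds: {w1, w2}.

2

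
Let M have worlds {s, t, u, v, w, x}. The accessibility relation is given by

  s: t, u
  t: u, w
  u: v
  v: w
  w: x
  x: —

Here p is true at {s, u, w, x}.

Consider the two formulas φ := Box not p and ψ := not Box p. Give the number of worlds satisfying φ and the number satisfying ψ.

For Box not p:
s: successors {t, u}; not p there: t:T, u:F. ✗
t: successors {u, w}; not p there: u:F, w:F. ✗
u: successors {v}; not p there: v:T. ✓
v: successors {w}; not p there: w:F. ✗
w: successors {x}; not p there: x:F. ✗
x: no successors, so Box not p holds vacuously. ✓
— 2 worlds.
For not Box p:
s: Box p is F. ✓
t: Box p is T. ✗
u: Box p is F. ✓
v: Box p is T. ✗
w: Box p is T. ✗
x: Box p is T. ✗
— 2 worlds.

2 and 2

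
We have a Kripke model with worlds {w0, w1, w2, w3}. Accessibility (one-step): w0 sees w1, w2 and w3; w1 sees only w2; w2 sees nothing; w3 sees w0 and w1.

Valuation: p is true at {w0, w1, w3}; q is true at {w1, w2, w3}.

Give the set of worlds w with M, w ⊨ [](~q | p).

w0: successors {w1, w2, w3}; ~q | p there: w1:T, w2:F, w3:T. ✗
w1: successors {w2}; ~q | p there: w2:F. ✗
w2: no successors, so [](~q | p) holds vacuously. ✓
w3: successors {w0, w1}; ~q | p there: w0:T, w1:T. ✓

{w2, w3}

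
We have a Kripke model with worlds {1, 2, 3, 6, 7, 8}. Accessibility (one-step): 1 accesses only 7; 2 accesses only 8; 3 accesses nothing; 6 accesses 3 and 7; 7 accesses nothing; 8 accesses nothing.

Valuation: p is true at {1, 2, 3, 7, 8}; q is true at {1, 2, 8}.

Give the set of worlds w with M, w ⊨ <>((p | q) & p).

1: successors {7}; (p | q) & p there: 7:T. ✓
2: successors {8}; (p | q) & p there: 8:T. ✓
3: no successors, so <>((p | q) & p) fails. ✗
6: successors {3, 7}; (p | q) & p there: 3:T, 7:T. ✓
7: no successors, so <>((p | q) & p) fails. ✗
8: no successors, so <>((p | q) & p) fails. ✗

{1, 2, 6}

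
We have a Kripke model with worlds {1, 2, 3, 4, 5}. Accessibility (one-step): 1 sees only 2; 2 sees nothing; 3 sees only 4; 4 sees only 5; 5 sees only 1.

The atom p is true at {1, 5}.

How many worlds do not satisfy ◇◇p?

1: successors {2}; ◇p there: 2:F. ✗
2: no successors, so ◇◇p fails. ✗
3: successors {4}; ◇p there: 4:T. ✓
4: successors {5}; ◇p there: 5:T. ✓
5: successors {1}; ◇p there: 1:F. ✗
Satisfying worlds: {3, 4}.
So ◇◇p fails at the other 3 worlds.

3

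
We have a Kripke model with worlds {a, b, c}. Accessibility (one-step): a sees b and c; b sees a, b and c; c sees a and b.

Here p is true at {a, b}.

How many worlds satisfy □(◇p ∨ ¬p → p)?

1

a: successors {b, c}; ◇p ∨ ¬p → p there: b:T, c:F. ✗
b: successors {a, b, c}; ◇p ∨ ¬p → p there: a:T, b:T, c:F. ✗
c: successors {a, b}; ◇p ∨ ¬p → p there: a:T, b:T. ✓
Satisfying worlds: {c}.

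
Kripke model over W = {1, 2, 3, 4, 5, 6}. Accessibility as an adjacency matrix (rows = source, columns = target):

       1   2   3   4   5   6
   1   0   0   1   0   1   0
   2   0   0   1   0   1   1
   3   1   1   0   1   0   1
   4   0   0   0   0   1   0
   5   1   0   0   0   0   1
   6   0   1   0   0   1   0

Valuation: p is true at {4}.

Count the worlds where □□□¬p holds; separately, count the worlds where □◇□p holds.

For □□□¬p:
1: successors {3, 5}; □□¬p there: 3:T, 5:T. ✓
2: successors {3, 5, 6}; □□¬p there: 3:T, 5:T, 6:T. ✓
3: successors {1, 2, 4, 6}; □□¬p there: 1:F, 2:F, 4:T, 6:T. ✗
4: successors {5}; □□¬p there: 5:T. ✓
5: successors {1, 6}; □□¬p there: 1:F, 6:T. ✗
6: successors {2, 5}; □□¬p there: 2:F, 5:T. ✗
— 3 worlds.
For □◇□p:
1: successors {3, 5}; ◇□p there: 3:F, 5:F. ✗
2: successors {3, 5, 6}; ◇□p there: 3:F, 5:F, 6:F. ✗
3: successors {1, 2, 4, 6}; ◇□p there: 1:F, 2:F, 4:F, 6:F. ✗
4: successors {5}; ◇□p there: 5:F. ✗
5: successors {1, 6}; ◇□p there: 1:F, 6:F. ✗
6: successors {2, 5}; ◇□p there: 2:F, 5:F. ✗
— 0 worlds.

3 and 0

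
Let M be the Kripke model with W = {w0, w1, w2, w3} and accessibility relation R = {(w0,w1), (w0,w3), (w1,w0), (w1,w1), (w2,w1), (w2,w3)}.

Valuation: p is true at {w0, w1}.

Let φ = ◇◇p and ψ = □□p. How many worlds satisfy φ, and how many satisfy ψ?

For ◇◇p:
w0: successors {w1, w3}; ◇p there: w1:T, w3:F. ✓
w1: successors {w0, w1}; ◇p there: w0:T, w1:T. ✓
w2: successors {w1, w3}; ◇p there: w1:T, w3:F. ✓
w3: no successors, so ◇◇p fails. ✗
— 3 worlds.
For □□p:
w0: successors {w1, w3}; □p there: w1:T, w3:T. ✓
w1: successors {w0, w1}; □p there: w0:F, w1:T. ✗
w2: successors {w1, w3}; □p there: w1:T, w3:T. ✓
w3: no successors, so □□p holds vacuously. ✓
— 3 worlds.

3 and 3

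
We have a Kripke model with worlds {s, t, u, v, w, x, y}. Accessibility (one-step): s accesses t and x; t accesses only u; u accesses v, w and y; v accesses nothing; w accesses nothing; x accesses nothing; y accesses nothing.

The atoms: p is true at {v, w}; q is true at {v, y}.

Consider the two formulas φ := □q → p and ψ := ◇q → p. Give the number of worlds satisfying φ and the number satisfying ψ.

For □q → p:
s: □q is F, p is F. ✓
t: □q is F, p is F. ✓
u: □q is F, p is F. ✓
v: □q is T, p is T. ✓
w: □q is T, p is T. ✓
x: □q is T, p is F. ✗
y: □q is T, p is F. ✗
— 5 worlds.
For ◇q → p:
s: ◇q is F, p is F. ✓
t: ◇q is F, p is F. ✓
u: ◇q is T, p is F. ✗
v: ◇q is F, p is T. ✓
w: ◇q is F, p is T. ✓
x: ◇q is F, p is F. ✓
y: ◇q is F, p is F. ✓
— 6 worlds.

5 and 6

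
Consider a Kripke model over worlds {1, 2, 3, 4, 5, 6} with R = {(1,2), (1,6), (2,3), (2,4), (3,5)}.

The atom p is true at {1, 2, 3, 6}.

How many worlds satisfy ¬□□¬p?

1

1: □□¬p is F. ✓
2: □□¬p is T. ✗
3: □□¬p is T. ✗
4: □□¬p is T. ✗
5: □□¬p is T. ✗
6: □□¬p is T. ✗
Satisfying worlds: {1}.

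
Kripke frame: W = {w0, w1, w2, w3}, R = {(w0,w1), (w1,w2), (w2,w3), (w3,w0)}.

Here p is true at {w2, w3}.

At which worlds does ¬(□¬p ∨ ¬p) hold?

{w2}

w0: □¬p ∨ ¬p is T. ✗
w1: □¬p ∨ ¬p is T. ✗
w2: □¬p ∨ ¬p is F. ✓
w3: □¬p ∨ ¬p is T. ✗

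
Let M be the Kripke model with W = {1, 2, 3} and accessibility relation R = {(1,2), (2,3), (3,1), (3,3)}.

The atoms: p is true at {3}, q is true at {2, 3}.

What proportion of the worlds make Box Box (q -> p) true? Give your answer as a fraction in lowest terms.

2/3

1: successors {2}; Box (q -> p) there: 2:T. ✓
2: successors {3}; Box (q -> p) there: 3:T. ✓
3: successors {1, 3}; Box (q -> p) there: 1:F, 3:T. ✗
That's 2 of 3 worlds, so 2/3.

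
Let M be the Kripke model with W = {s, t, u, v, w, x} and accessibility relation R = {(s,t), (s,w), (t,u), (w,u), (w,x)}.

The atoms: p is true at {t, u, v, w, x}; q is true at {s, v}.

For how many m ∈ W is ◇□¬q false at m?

s: successors {t, w}; □¬q there: t:T, w:T. ✓
t: successors {u}; □¬q there: u:T. ✓
u: no successors, so ◇□¬q fails. ✗
v: no successors, so ◇□¬q fails. ✗
w: successors {u, x}; □¬q there: u:T, x:T. ✓
x: no successors, so ◇□¬q fails. ✗
Satisfying worlds: {s, t, w}.
So ◇□¬q fails at the other 3 worlds.

3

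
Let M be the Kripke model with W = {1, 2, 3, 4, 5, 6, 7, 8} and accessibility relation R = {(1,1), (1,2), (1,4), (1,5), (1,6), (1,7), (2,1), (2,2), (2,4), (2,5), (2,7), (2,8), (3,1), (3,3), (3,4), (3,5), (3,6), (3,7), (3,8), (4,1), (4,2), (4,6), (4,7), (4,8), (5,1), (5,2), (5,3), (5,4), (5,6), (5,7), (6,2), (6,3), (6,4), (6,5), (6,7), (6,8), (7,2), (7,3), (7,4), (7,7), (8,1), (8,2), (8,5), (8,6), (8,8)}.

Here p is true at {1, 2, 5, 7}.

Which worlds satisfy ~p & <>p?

1: ~p is F, <>p is T. ✗
2: ~p is F, <>p is T. ✗
3: ~p is T, <>p is T. ✓
4: ~p is T, <>p is T. ✓
5: ~p is F, <>p is T. ✗
6: ~p is T, <>p is T. ✓
7: ~p is F, <>p is T. ✗
8: ~p is T, <>p is T. ✓

{3, 4, 6, 8}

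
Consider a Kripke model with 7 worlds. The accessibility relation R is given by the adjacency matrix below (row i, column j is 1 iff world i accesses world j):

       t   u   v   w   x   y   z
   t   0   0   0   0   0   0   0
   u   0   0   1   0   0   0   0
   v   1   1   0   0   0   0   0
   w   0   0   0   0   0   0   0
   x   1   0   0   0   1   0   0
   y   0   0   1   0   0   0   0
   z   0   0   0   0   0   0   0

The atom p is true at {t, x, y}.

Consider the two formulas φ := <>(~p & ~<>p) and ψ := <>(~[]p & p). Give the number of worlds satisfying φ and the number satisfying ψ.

1 and 0

For <>(~p & ~<>p):
t: no successors, so <>(~p & ~<>p) fails. ✗
u: successors {v}; ~p & ~<>p there: v:F. ✗
v: successors {t, u}; ~p & ~<>p there: t:F, u:T. ✓
w: no successors, so <>(~p & ~<>p) fails. ✗
x: successors {t, x}; ~p & ~<>p there: t:F, x:F. ✗
y: successors {v}; ~p & ~<>p there: v:F. ✗
z: no successors, so <>(~p & ~<>p) fails. ✗
— 1 world.
For <>(~[]p & p):
t: no successors, so <>(~[]p & p) fails. ✗
u: successors {v}; ~[]p & p there: v:F. ✗
v: successors {t, u}; ~[]p & p there: t:F, u:F. ✗
w: no successors, so <>(~[]p & p) fails. ✗
x: successors {t, x}; ~[]p & p there: t:F, x:F. ✗
y: successors {v}; ~[]p & p there: v:F. ✗
z: no successors, so <>(~[]p & p) fails. ✗
— 0 worlds.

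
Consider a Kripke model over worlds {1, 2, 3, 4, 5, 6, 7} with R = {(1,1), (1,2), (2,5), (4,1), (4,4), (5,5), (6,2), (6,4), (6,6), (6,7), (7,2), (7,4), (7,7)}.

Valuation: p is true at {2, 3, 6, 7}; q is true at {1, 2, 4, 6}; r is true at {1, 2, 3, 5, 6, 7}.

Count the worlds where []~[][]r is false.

1: successors {1, 2}; ~[][]r there: 1:F, 2:F. ✗
2: successors {5}; ~[][]r there: 5:F. ✗
3: no successors, so []~[][]r holds vacuously. ✓
4: successors {1, 4}; ~[][]r there: 1:F, 4:T. ✗
5: successors {5}; ~[][]r there: 5:F. ✗
6: successors {2, 4, 6, 7}; ~[][]r there: 2:F, 4:T, 6:T, 7:T. ✗
7: successors {2, 4, 7}; ~[][]r there: 2:F, 4:T, 7:T. ✗
Satisfying worlds: {3}.
So []~[][]r fails at the other 6 worlds.

6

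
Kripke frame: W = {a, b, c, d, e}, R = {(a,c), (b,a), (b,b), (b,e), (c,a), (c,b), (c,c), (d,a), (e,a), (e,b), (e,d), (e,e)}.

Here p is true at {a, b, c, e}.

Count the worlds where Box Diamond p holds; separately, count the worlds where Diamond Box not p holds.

5 and 0

For Box Diamond p:
a: successors {c}; Diamond p there: c:T. ✓
b: successors {a, b, e}; Diamond p there: a:T, b:T, e:T. ✓
c: successors {a, b, c}; Diamond p there: a:T, b:T, c:T. ✓
d: successors {a}; Diamond p there: a:T. ✓
e: successors {a, b, d, e}; Diamond p there: a:T, b:T, d:T, e:T. ✓
— 5 worlds.
For Diamond Box not p:
a: successors {c}; Box not p there: c:F. ✗
b: successors {a, b, e}; Box not p there: a:F, b:F, e:F. ✗
c: successors {a, b, c}; Box not p there: a:F, b:F, c:F. ✗
d: successors {a}; Box not p there: a:F. ✗
e: successors {a, b, d, e}; Box not p there: a:F, b:F, d:F, e:F. ✗
— 0 worlds.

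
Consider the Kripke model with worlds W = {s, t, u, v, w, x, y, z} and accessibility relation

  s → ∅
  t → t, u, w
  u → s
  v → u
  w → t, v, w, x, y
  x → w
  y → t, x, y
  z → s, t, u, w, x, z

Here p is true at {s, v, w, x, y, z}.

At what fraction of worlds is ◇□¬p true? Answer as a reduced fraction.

s: no successors, so ◇□¬p fails. ✗
t: successors {t, u, w}; □¬p there: t:F, u:F, w:F. ✗
u: successors {s}; □¬p there: s:T. ✓
v: successors {u}; □¬p there: u:F. ✗
w: successors {t, v, w, x, y}; □¬p there: t:F, v:T, w:F, x:F, y:F. ✓
x: successors {w}; □¬p there: w:F. ✗
y: successors {t, x, y}; □¬p there: t:F, x:F, y:F. ✗
z: successors {s, t, u, w, x, z}; □¬p there: s:T, t:F, u:F, w:F, x:F, z:F. ✓
That's 3 of 8 worlds, so 3/8.

3/8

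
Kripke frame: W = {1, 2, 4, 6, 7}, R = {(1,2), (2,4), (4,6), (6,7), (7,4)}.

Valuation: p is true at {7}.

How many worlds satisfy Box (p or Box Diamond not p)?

1: successors {2}; p or Box Diamond not p there: 2:T. ✓
2: successors {4}; p or Box Diamond not p there: 4:F. ✗
4: successors {6}; p or Box Diamond not p there: 6:T. ✓
6: successors {7}; p or Box Diamond not p there: 7:T. ✓
7: successors {4}; p or Box Diamond not p there: 4:F. ✗
Satisfying worlds: {1, 4, 6}.

3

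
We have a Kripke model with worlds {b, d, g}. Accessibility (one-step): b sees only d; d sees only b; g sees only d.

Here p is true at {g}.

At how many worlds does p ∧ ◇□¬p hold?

b: p is F, ◇□¬p is T. ✗
d: p is F, ◇□¬p is T. ✗
g: p is T, ◇□¬p is T. ✓
Satisfying worlds: {g}.

1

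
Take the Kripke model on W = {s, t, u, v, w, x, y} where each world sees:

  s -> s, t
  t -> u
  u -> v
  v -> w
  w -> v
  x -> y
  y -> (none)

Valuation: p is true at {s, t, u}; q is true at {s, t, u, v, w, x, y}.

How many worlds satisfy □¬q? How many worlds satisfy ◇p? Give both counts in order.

1 and 2

For □¬q:
s: successors {s, t}; ¬q there: s:F, t:F. ✗
t: successors {u}; ¬q there: u:F. ✗
u: successors {v}; ¬q there: v:F. ✗
v: successors {w}; ¬q there: w:F. ✗
w: successors {v}; ¬q there: v:F. ✗
x: successors {y}; ¬q there: y:F. ✗
y: no successors, so □¬q holds vacuously. ✓
— 1 world.
For ◇p:
s: successors {s, t}; p there: s:T, t:T. ✓
t: successors {u}; p there: u:T. ✓
u: successors {v}; p there: v:F. ✗
v: successors {w}; p there: w:F. ✗
w: successors {v}; p there: v:F. ✗
x: successors {y}; p there: y:F. ✗
y: no successors, so ◇p fails. ✗
— 2 worlds.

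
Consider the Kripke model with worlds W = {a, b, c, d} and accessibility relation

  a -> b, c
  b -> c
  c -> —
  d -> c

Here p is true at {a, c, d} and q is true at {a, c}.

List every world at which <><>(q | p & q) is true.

a: successors {b, c}; <>(q | p & q) there: b:T, c:F. ✓
b: successors {c}; <>(q | p & q) there: c:F. ✗
c: no successors, so <><>(q | p & q) fails. ✗
d: successors {c}; <>(q | p & q) there: c:F. ✗

{a}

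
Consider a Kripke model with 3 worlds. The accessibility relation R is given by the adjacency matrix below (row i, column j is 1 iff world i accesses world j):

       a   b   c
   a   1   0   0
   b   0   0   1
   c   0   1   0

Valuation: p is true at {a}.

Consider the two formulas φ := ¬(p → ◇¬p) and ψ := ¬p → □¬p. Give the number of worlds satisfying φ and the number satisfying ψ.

1 and 3

For ¬(p → ◇¬p):
a: p → ◇¬p is F. ✓
b: p → ◇¬p is T. ✗
c: p → ◇¬p is T. ✗
— 1 world.
For ¬p → □¬p:
a: ¬p is F, □¬p is F. ✓
b: ¬p is T, □¬p is T. ✓
c: ¬p is T, □¬p is T. ✓
— 3 worlds.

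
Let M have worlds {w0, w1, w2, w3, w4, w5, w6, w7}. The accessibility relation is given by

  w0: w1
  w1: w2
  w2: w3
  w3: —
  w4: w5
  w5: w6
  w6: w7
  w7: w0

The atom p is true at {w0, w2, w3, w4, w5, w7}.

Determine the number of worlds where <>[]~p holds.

3

w0: successors {w1}; []~p there: w1:F. ✗
w1: successors {w2}; []~p there: w2:F. ✗
w2: successors {w3}; []~p there: w3:T. ✓
w3: no successors, so <>[]~p fails. ✗
w4: successors {w5}; []~p there: w5:T. ✓
w5: successors {w6}; []~p there: w6:F. ✗
w6: successors {w7}; []~p there: w7:F. ✗
w7: successors {w0}; []~p there: w0:T. ✓
Satisfying worlds: {w2, w4, w7}.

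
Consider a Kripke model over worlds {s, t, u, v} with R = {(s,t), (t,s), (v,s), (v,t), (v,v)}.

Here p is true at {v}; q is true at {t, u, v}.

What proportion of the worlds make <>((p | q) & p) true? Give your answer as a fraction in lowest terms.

1/4

s: successors {t}; (p | q) & p there: t:F. ✗
t: successors {s}; (p | q) & p there: s:F. ✗
u: no successors, so <>((p | q) & p) fails. ✗
v: successors {s, t, v}; (p | q) & p there: s:F, t:F, v:T. ✓
That's 1 of 4 worlds, so 1/4.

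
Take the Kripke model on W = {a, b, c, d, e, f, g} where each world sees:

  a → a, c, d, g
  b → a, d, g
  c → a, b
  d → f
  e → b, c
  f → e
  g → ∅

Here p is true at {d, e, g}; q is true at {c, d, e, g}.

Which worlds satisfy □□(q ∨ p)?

a: successors {a, c, d, g}; □(q ∨ p) there: a:F, c:F, d:F, g:T. ✗
b: successors {a, d, g}; □(q ∨ p) there: a:F, d:F, g:T. ✗
c: successors {a, b}; □(q ∨ p) there: a:F, b:F. ✗
d: successors {f}; □(q ∨ p) there: f:T. ✓
e: successors {b, c}; □(q ∨ p) there: b:F, c:F. ✗
f: successors {e}; □(q ∨ p) there: e:F. ✗
g: no successors, so □□(q ∨ p) holds vacuously. ✓

{d, g}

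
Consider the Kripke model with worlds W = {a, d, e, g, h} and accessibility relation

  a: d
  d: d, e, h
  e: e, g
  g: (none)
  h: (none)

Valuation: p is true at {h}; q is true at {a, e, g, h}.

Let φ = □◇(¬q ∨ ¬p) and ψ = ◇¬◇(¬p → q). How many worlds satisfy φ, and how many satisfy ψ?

For □◇(¬q ∨ ¬p):
a: successors {d}; ◇(¬q ∨ ¬p) there: d:T. ✓
d: successors {d, e, h}; ◇(¬q ∨ ¬p) there: d:T, e:T, h:F. ✗
e: successors {e, g}; ◇(¬q ∨ ¬p) there: e:T, g:F. ✗
g: no successors, so □◇(¬q ∨ ¬p) holds vacuously. ✓
h: no successors, so □◇(¬q ∨ ¬p) holds vacuously. ✓
— 3 worlds.
For ◇¬◇(¬p → q):
a: successors {d}; ¬◇(¬p → q) there: d:F. ✗
d: successors {d, e, h}; ¬◇(¬p → q) there: d:F, e:F, h:T. ✓
e: successors {e, g}; ¬◇(¬p → q) there: e:F, g:T. ✓
g: no successors, so ◇¬◇(¬p → q) fails. ✗
h: no successors, so ◇¬◇(¬p → q) fails. ✗
— 2 worlds.

3 and 2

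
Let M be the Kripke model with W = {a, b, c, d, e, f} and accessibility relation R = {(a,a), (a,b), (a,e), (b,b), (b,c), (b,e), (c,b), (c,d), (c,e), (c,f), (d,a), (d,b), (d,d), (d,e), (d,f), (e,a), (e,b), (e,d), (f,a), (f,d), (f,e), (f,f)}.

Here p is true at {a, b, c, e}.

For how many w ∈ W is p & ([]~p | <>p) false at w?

2

a: p is T, []~p | <>p is T. ✓
b: p is T, []~p | <>p is T. ✓
c: p is T, []~p | <>p is T. ✓
d: p is F, []~p | <>p is T. ✗
e: p is T, []~p | <>p is T. ✓
f: p is F, []~p | <>p is T. ✗
Satisfying worlds: {a, b, c, e}.
So p & ([]~p | <>p) fails at the other 2 worlds.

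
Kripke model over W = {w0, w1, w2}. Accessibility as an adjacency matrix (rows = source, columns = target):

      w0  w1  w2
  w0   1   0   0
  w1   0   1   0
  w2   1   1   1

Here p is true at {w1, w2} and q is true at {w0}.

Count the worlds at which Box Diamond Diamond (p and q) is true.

w0: successors {w0}; Diamond Diamond (p and q) there: w0:F. ✗
w1: successors {w1}; Diamond Diamond (p and q) there: w1:F. ✗
w2: successors {w0, w1, w2}; Diamond Diamond (p and q) there: w0:F, w1:F, w2:F. ✗
Satisfying worlds: ∅.

0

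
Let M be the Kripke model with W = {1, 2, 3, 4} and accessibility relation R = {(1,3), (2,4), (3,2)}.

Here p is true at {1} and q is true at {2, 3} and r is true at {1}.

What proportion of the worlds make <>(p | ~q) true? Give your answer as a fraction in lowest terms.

1/4

1: successors {3}; p | ~q there: 3:F. ✗
2: successors {4}; p | ~q there: 4:T. ✓
3: successors {2}; p | ~q there: 2:F. ✗
4: no successors, so <>(p | ~q) fails. ✗
That's 1 of 4 worlds, so 1/4.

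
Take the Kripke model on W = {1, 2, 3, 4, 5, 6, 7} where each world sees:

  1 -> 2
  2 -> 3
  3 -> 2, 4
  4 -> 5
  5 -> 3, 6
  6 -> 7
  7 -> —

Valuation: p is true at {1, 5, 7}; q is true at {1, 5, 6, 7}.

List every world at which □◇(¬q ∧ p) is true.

1: successors {2}; ◇(¬q ∧ p) there: 2:F. ✗
2: successors {3}; ◇(¬q ∧ p) there: 3:F. ✗
3: successors {2, 4}; ◇(¬q ∧ p) there: 2:F, 4:F. ✗
4: successors {5}; ◇(¬q ∧ p) there: 5:F. ✗
5: successors {3, 6}; ◇(¬q ∧ p) there: 3:F, 6:F. ✗
6: successors {7}; ◇(¬q ∧ p) there: 7:F. ✗
7: no successors, so □◇(¬q ∧ p) holds vacuously. ✓

{7}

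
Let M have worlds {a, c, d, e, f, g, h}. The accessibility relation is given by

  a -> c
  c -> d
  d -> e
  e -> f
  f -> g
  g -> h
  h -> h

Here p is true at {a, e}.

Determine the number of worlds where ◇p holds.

a: successors {c}; p there: c:F. ✗
c: successors {d}; p there: d:F. ✗
d: successors {e}; p there: e:T. ✓
e: successors {f}; p there: f:F. ✗
f: successors {g}; p there: g:F. ✗
g: successors {h}; p there: h:F. ✗
h: successors {h}; p there: h:F. ✗
Satisfying worlds: {d}.

1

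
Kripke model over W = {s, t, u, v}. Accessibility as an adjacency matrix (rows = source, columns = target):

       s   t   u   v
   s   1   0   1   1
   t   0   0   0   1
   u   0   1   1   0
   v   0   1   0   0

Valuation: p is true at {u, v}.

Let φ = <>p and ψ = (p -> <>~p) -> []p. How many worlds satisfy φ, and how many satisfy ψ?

For <>p:
s: successors {s, u, v}; p there: s:F, u:T, v:T. ✓
t: successors {v}; p there: v:T. ✓
u: successors {t, u}; p there: t:F, u:T. ✓
v: successors {t}; p there: t:F. ✗
— 3 worlds.
For (p -> <>~p) -> []p:
s: p -> <>~p is T, []p is F. ✗
t: p -> <>~p is T, []p is T. ✓
u: p -> <>~p is T, []p is F. ✗
v: p -> <>~p is T, []p is F. ✗
— 1 world.

3 and 1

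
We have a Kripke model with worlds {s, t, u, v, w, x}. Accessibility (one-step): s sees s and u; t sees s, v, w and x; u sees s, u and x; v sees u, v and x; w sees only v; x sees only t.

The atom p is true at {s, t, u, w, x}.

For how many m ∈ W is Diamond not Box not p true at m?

s: successors {s, u}; not Box not p there: s:T, u:T. ✓
t: successors {s, v, w, x}; not Box not p there: s:T, v:T, w:F, x:T. ✓
u: successors {s, u, x}; not Box not p there: s:T, u:T, x:T. ✓
v: successors {u, v, x}; not Box not p there: u:T, v:T, x:T. ✓
w: successors {v}; not Box not p there: v:T. ✓
x: successors {t}; not Box not p there: t:T. ✓
Satisfying worlds: {s, t, u, v, w, x}.

6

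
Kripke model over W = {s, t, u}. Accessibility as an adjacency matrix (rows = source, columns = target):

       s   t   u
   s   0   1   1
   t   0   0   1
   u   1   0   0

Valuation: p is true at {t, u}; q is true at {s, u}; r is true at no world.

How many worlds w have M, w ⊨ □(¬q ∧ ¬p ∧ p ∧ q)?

s: successors {t, u}; ¬q ∧ ¬p ∧ p ∧ q there: t:F, u:F. ✗
t: successors {u}; ¬q ∧ ¬p ∧ p ∧ q there: u:F. ✗
u: successors {s}; ¬q ∧ ¬p ∧ p ∧ q there: s:F. ✗
Satisfying worlds: ∅.

0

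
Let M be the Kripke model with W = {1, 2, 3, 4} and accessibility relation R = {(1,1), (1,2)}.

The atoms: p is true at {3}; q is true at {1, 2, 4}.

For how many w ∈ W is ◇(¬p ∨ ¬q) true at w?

1

1: successors {1, 2}; ¬p ∨ ¬q there: 1:T, 2:T. ✓
2: no successors, so ◇(¬p ∨ ¬q) fails. ✗
3: no successors, so ◇(¬p ∨ ¬q) fails. ✗
4: no successors, so ◇(¬p ∨ ¬q) fails. ✗
Satisfying worlds: {1}.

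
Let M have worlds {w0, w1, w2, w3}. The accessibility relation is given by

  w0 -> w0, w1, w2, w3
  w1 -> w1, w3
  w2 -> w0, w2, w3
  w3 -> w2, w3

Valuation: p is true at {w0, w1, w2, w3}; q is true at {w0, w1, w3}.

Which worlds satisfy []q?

{w1}

w0: successors {w0, w1, w2, w3}; q there: w0:T, w1:T, w2:F, w3:T. ✗
w1: successors {w1, w3}; q there: w1:T, w3:T. ✓
w2: successors {w0, w2, w3}; q there: w0:T, w2:F, w3:T. ✗
w3: successors {w2, w3}; q there: w2:F, w3:T. ✗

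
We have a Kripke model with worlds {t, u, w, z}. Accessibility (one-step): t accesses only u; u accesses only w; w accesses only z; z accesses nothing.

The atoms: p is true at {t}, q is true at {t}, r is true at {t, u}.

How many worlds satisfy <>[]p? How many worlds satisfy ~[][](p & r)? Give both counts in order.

For <>[]p:
t: successors {u}; []p there: u:F. ✗
u: successors {w}; []p there: w:F. ✗
w: successors {z}; []p there: z:T. ✓
z: no successors, so <>[]p fails. ✗
— 1 world.
For ~[][](p & r):
t: [][](p & r) is F. ✓
u: [][](p & r) is F. ✓
w: [][](p & r) is T. ✗
z: [][](p & r) is T. ✗
— 2 worlds.

1 and 2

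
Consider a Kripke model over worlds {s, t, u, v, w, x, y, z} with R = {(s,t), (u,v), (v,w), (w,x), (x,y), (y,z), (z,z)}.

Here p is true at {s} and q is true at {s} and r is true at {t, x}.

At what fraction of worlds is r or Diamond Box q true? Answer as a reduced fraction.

s: r is F, Diamond Box q is T. ✓
t: r is T, Diamond Box q is F. ✓
u: r is F, Diamond Box q is F. ✗
v: r is F, Diamond Box q is F. ✗
w: r is F, Diamond Box q is F. ✗
x: r is T, Diamond Box q is F. ✓
y: r is F, Diamond Box q is F. ✗
z: r is F, Diamond Box q is F. ✗
That's 3 of 8 worlds, so 3/8.

3/8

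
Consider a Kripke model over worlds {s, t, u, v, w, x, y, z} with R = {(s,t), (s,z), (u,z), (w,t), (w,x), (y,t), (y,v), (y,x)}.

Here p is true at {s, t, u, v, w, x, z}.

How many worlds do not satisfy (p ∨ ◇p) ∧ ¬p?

s: p ∨ ◇p is T, ¬p is F. ✗
t: p ∨ ◇p is T, ¬p is F. ✗
u: p ∨ ◇p is T, ¬p is F. ✗
v: p ∨ ◇p is T, ¬p is F. ✗
w: p ∨ ◇p is T, ¬p is F. ✗
x: p ∨ ◇p is T, ¬p is F. ✗
y: p ∨ ◇p is T, ¬p is T. ✓
z: p ∨ ◇p is T, ¬p is F. ✗
Satisfying worlds: {y}.
So (p ∨ ◇p) ∧ ¬p fails at the other 7 worlds.

7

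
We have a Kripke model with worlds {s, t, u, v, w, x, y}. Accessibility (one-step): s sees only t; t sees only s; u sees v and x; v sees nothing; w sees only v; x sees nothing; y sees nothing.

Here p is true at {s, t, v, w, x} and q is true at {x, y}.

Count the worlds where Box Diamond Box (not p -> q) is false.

2

s: successors {t}; Diamond Box (not p -> q) there: t:T. ✓
t: successors {s}; Diamond Box (not p -> q) there: s:T. ✓
u: successors {v, x}; Diamond Box (not p -> q) there: v:F, x:F. ✗
v: no successors, so Box Diamond Box (not p -> q) holds vacuously. ✓
w: successors {v}; Diamond Box (not p -> q) there: v:F. ✗
x: no successors, so Box Diamond Box (not p -> q) holds vacuously. ✓
y: no successors, so Box Diamond Box (not p -> q) holds vacuously. ✓
Satisfying worlds: {s, t, v, x, y}.
So Box Diamond Box (not p -> q) fails at the other 2 worlds.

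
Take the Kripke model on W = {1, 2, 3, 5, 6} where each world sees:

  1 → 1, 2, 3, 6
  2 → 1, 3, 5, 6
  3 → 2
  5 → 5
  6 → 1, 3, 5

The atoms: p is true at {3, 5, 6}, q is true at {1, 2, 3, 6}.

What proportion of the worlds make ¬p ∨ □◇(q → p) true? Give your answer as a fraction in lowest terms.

1: ¬p is T, □◇(q → p) is F. ✓
2: ¬p is T, □◇(q → p) is F. ✓
3: ¬p is F, □◇(q → p) is T. ✓
5: ¬p is F, □◇(q → p) is T. ✓
6: ¬p is F, □◇(q → p) is F. ✗
That's 4 of 5 worlds, so 4/5.

4/5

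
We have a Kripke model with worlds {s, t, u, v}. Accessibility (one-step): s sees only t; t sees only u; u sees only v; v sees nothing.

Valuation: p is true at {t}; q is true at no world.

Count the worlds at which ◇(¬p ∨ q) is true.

2

s: successors {t}; ¬p ∨ q there: t:F. ✗
t: successors {u}; ¬p ∨ q there: u:T. ✓
u: successors {v}; ¬p ∨ q there: v:T. ✓
v: no successors, so ◇(¬p ∨ q) fails. ✗
Satisfying worlds: {t, u}.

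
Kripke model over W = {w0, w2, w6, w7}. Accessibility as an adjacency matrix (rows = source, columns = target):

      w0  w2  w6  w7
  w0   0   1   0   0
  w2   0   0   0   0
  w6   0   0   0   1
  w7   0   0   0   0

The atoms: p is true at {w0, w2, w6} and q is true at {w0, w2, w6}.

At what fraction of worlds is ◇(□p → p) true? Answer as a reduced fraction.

1/4

w0: successors {w2}; □p → p there: w2:T. ✓
w2: no successors, so ◇(□p → p) fails. ✗
w6: successors {w7}; □p → p there: w7:F. ✗
w7: no successors, so ◇(□p → p) fails. ✗
That's 1 of 4 worlds, so 1/4.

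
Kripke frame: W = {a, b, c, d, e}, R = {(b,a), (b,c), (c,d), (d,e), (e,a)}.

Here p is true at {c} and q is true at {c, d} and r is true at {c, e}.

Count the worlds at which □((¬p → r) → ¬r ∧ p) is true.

a: no successors, so □((¬p → r) → ¬r ∧ p) holds vacuously. ✓
b: successors {a, c}; (¬p → r) → ¬r ∧ p there: a:T, c:F. ✗
c: successors {d}; (¬p → r) → ¬r ∧ p there: d:T. ✓
d: successors {e}; (¬p → r) → ¬r ∧ p there: e:F. ✗
e: successors {a}; (¬p → r) → ¬r ∧ p there: a:T. ✓
Satisfying worlds: {a, c, e}.

3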